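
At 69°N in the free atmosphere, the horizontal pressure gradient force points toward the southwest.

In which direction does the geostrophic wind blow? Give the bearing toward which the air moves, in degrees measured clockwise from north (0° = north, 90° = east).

The pressure-gradient force points toward the southwest (bearing 225°).
Geostrophic balance: in the Northern Hemisphere the Coriolis force deflects motion to the right, so the geostrophic wind blows 90° to the right of the pressure-gradient force (low pressure on the left).
Rotating 225° by 90° clockwise gives 315° — the wind blows toward the northwest.

315°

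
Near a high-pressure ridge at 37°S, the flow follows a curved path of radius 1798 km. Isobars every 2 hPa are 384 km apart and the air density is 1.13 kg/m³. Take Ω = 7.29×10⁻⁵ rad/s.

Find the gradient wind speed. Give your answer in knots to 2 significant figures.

11 knots

Coriolis parameter at 37°S:
f = 2Ω sin φ = 2 × 7.29×10⁻⁵ × sin 37° = 8.77×10⁻⁵ s⁻¹
Pressure gradient: |∂P/∂n| = 200 Pa / 384000 m = 5.21×10⁻⁴ Pa/m
Geostrophic speed: V_g = |∂P/∂n|/(fρ) = 5.21×10⁻⁴/(8.77×10⁻⁵ × 1.13) = 5.25 m/s
Around a high, pressure-gradient force acts outward with centrifugal, so Coriolis balances both:
fV = (1/ρ)|∂P/∂n| + V²/R  →  V² − fR·V + fR·V_g = 0
With fR = 8.77×10⁻⁵ × 1798×10³ m = 158 m/s:
V = [fR − √((fR)² − 4 fR V_g)]/2 = [158 − √(158² − 4×158×5.25)]/2 = 5.44 m/s
Supergeostrophic (V > V_g = 5.25 m/s), as expected around a high.
Converting: 5.44 m/s × 1.944 = 11 knots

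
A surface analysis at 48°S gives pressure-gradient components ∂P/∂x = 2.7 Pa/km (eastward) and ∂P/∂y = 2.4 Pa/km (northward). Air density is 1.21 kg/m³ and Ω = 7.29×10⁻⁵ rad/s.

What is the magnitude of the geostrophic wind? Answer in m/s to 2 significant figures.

28 m/s

Coriolis parameter at 48°S:
f = 2Ω sin φ = 2 × 7.29×10⁻⁵ × sin 48° = 1.08×10⁻⁴ s⁻¹
In the Southern Hemisphere f is negative: f = −1.08×10⁻⁴ s⁻¹.
Component geostrophic relations (x east, y north):
u_g = −(1/(fρ)) ∂P/∂y,  v_g = (1/(fρ)) ∂P/∂x
u_g = −(2.4×10⁻³)/(−1.08×10⁻⁴ × 1.21) = 18.3 m/s;  v_g = (2.7×10⁻³)/(−1.08×10⁻⁴ × 1.21) = −20.6 m/s
|V_g| = √(u_g² + v_g²) = 27.6 m/s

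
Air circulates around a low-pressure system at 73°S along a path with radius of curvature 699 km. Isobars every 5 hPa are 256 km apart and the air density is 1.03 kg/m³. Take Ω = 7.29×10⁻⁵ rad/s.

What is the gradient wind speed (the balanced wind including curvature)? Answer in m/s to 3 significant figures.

Coriolis parameter at 73°S:
f = 2Ω sin φ = 2 × 7.29×10⁻⁵ × sin 73° = 1.39×10⁻⁴ s⁻¹
Pressure gradient: |∂P/∂n| = 500 Pa / 256000 m = 1.95×10⁻³ Pa/m
Geostrophic speed: V_g = |∂P/∂n|/(fρ) = 1.95×10⁻³/(1.39×10⁻⁴ × 1.03) = 13.6 m/s
Around a low, centrifugal force acts outward with Coriolis, so pressure-gradient force balances both:
(1/ρ)|∂P/∂n| = fV + V²/R  →  V² + fR·V − fR·V_g = 0
With fR = 1.39×10⁻⁴ × 699×10³ m = 97.5 m/s:
V = [−fR + √((fR)² + 4 fR V_g)]/2 = [−97.5 + √(97.5² + 4×97.5×13.6)]/2 = 12.1 m/s
Subgeostrophic (V < V_g = 13.6 m/s), as expected around a low.

12.1 m/s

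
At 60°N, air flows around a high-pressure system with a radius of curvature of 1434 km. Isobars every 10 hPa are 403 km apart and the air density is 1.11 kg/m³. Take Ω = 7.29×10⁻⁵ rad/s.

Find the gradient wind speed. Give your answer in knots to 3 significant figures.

38.7 knots

Coriolis parameter at 60°N:
f = 2Ω sin φ = 2 × 7.29×10⁻⁵ × sin 60° = 1.26×10⁻⁴ s⁻¹
Pressure gradient: |∂P/∂n| = 1000 Pa / 403000 m = 2.48×10⁻³ Pa/m
Geostrophic speed: V_g = |∂P/∂n|/(fρ) = 2.48×10⁻³/(1.26×10⁻⁴ × 1.11) = 17.7 m/s
Around a high, pressure-gradient force acts outward with centrifugal, so Coriolis balances both:
fV = (1/ρ)|∂P/∂n| + V²/R  →  V² − fR·V + fR·V_g = 0
With fR = 1.26×10⁻⁴ × 1434×10³ m = 181 m/s:
V = [fR − √((fR)² − 4 fR V_g)]/2 = [181 − √(181² − 4×181×17.7)]/2 = 19.9 m/s
Supergeostrophic (V > V_g = 17.7 m/s), as expected around a high.
Converting: 19.9 m/s × 1.944 = 38.7 knots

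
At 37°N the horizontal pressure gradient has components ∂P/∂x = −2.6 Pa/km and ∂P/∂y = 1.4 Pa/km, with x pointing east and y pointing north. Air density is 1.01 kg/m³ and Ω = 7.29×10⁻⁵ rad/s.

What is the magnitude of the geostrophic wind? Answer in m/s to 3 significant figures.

33.3 m/s

Coriolis parameter at 37°N:
f = 2Ω sin φ = 2 × 7.29×10⁻⁵ × sin 37° = 8.77×10⁻⁵ s⁻¹
Component geostrophic relations (x east, y north):
u_g = −(1/(fρ)) ∂P/∂y,  v_g = (1/(fρ)) ∂P/∂x
u_g = −(1.4×10⁻³)/(8.77×10⁻⁵ × 1.01) = −15.8 m/s;  v_g = (−2.6×10⁻³)/(8.77×10⁻⁵ × 1.01) = −29.3 m/s
|V_g| = √(u_g² + v_g²) = 33.3 m/s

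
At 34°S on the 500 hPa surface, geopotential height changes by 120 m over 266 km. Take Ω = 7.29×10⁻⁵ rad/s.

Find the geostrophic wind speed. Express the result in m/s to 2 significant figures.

Coriolis parameter at 34°S:
f = 2Ω sin φ = 2 × 7.29×10⁻⁵ × sin 34° = 8.15×10⁻⁵ s⁻¹
Height gradient: |∂Z/∂n| = 120 m / 266000 m = 4.51×10⁻⁴
On a pressure surface, geostrophic balance gives V_g = (g/f)|∂Z/∂n|:
V_g = 9.81 × 4.51×10⁻⁴ / 8.15×10⁻⁵ = 54.3 m/s

54 m/s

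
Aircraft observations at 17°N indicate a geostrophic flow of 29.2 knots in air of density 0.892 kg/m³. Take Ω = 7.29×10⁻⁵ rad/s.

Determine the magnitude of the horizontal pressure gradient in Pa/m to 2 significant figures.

5.7×10⁻⁴ Pa/m

Coriolis parameter at 17°N:
f = 2Ω sin φ = 2 × 7.29×10⁻⁵ × sin 17° = 4.26×10⁻⁵ s⁻¹
Wind speed in SI: 29.2 knots = 15.0 m/s
Geostrophic balance rearranged: |∂P/∂n| = f ρ V_g
|∂P/∂n| = 4.26×10⁻⁵ × 0.892 × 15.0 = 5.71×10⁻⁴ Pa/m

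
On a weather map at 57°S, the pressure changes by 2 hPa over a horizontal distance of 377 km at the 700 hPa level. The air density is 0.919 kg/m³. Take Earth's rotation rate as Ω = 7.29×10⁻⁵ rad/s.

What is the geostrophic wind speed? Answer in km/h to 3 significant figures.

17.0 km/h

Coriolis parameter at 57°S:
f = 2Ω sin φ = 2 × 7.29×10⁻⁵ × sin 57° = 1.22×10⁻⁴ s⁻¹
Pressure gradient: |∂P/∂n| = 200 Pa / 377000 m = 5.31×10⁻⁴ Pa/m
Geostrophic balance (pressure-gradient force = Coriolis force):
V_g = (1/(fρ)) |∂P/∂n| = 5.31×10⁻⁴ / (1.22×10⁻⁴ × 0.919) = 4.72 m/s
Converting: 4.72 m/s × 3.6 = 17.0 km/h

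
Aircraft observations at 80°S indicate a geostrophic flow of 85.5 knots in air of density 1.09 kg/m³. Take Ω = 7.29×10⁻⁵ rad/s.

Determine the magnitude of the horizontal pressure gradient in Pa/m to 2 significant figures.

Coriolis parameter at 80°S:
f = 2Ω sin φ = 2 × 7.29×10⁻⁵ × sin 80° = 1.44×10⁻⁴ s⁻¹
Wind speed in SI: 85.5 knots = 44.0 m/s
Geostrophic balance rearranged: |∂P/∂n| = f ρ V_g
|∂P/∂n| = 1.44×10⁻⁴ × 1.09 × 44.0 = 6.88×10⁻³ Pa/m

6.9×10⁻³ Pa/m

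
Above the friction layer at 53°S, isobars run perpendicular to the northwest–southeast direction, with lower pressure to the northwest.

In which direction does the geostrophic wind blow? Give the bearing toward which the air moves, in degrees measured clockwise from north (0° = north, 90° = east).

The pressure-gradient force points toward the northwest (bearing 315°).
Geostrophic balance: in the Southern Hemisphere the Coriolis force deflects motion to the left, so the geostrophic wind blows 90° to the left of the pressure-gradient force (low pressure on the right).
Rotating 315° by 90° counterclockwise gives 225° — the wind blows toward the southwest.

225°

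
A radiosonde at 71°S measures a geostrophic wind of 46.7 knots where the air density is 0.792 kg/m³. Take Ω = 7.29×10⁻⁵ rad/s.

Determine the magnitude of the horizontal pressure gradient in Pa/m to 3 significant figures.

2.62×10⁻³ Pa/m

Coriolis parameter at 71°S:
f = 2Ω sin φ = 2 × 7.29×10⁻⁵ × sin 71° = 1.38×10⁻⁴ s⁻¹
Wind speed in SI: 46.7 knots = 24.0 m/s
Geostrophic balance rearranged: |∂P/∂n| = f ρ V_g
|∂P/∂n| = 1.38×10⁻⁴ × 0.792 × 24.0 = 2.62×10⁻³ Pa/m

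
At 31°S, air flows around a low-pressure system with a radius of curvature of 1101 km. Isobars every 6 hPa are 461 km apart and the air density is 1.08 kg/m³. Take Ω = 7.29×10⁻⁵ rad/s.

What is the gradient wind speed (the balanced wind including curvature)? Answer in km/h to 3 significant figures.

Coriolis parameter at 31°S:
f = 2Ω sin φ = 2 × 7.29×10⁻⁵ × sin 31° = 7.51×10⁻⁵ s⁻¹
Pressure gradient: |∂P/∂n| = 600 Pa / 461000 m = 1.30×10⁻³ Pa/m
Geostrophic speed: V_g = |∂P/∂n|/(fρ) = 1.30×10⁻³/(7.51×10⁻⁵ × 1.08) = 16.0 m/s
Around a low, centrifugal force acts outward with Coriolis, so pressure-gradient force balances both:
(1/ρ)|∂P/∂n| = fV + V²/R  →  V² + fR·V − fR·V_g = 0
With fR = 7.51×10⁻⁵ × 1101×10³ m = 82.7 m/s:
V = [−fR + √((fR)² + 4 fR V_g)]/2 = [−82.7 + √(82.7² + 4×82.7×16)]/2 = 13.8 m/s
Subgeostrophic (V < V_g = 16 m/s), as expected around a low.
Converting: 13.8 m/s × 3.6 = 49.5 km/h

49.5 km/h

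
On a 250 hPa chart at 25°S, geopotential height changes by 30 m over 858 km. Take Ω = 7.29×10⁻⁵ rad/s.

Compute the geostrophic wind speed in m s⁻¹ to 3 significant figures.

Coriolis parameter at 25°S:
f = 2Ω sin φ = 2 × 7.29×10⁻⁵ × sin 25° = 6.16×10⁻⁵ s⁻¹
Height gradient: |∂Z/∂n| = 30 m / 858000 m = 3.50×10⁻⁵
On a pressure surface, geostrophic balance gives V_g = (g/f)|∂Z/∂n|:
V_g = 9.81 × 3.50×10⁻⁵ / 6.16×10⁻⁵ = 5.57 m/s

5.57 m s⁻¹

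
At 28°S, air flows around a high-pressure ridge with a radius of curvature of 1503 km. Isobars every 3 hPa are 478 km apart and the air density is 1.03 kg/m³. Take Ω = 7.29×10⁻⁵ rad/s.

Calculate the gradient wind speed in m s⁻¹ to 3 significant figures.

Coriolis parameter at 28°S:
f = 2Ω sin φ = 2 × 7.29×10⁻⁵ × sin 28° = 6.84×10⁻⁵ s⁻¹
Pressure gradient: |∂P/∂n| = 300 Pa / 478000 m = 6.28×10⁻⁴ Pa/m
Geostrophic speed: V_g = |∂P/∂n|/(fρ) = 6.28×10⁻⁴/(6.84×10⁻⁵ × 1.03) = 8.90 m/s
Around a high, pressure-gradient force acts outward with centrifugal, so Coriolis balances both:
fV = (1/ρ)|∂P/∂n| + V²/R  →  V² − fR·V + fR·V_g = 0
With fR = 6.84×10⁻⁵ × 1503×10³ m = 103 m/s:
V = [fR − √((fR)² − 4 fR V_g)]/2 = [103 − √(103² − 4×103×8.9)]/2 = 9.84 m/s
Supergeostrophic (V > V_g = 8.9 m/s), as expected around a high.

9.84 m s⁻¹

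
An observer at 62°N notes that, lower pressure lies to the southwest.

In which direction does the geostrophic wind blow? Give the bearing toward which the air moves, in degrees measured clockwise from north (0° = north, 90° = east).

The pressure-gradient force points toward the southwest (bearing 225°).
Geostrophic balance: in the Northern Hemisphere the Coriolis force deflects motion to the right, so the geostrophic wind blows 90° to the right of the pressure-gradient force (low pressure on the left).
Rotating 225° by 90° clockwise gives 315° — the wind blows toward the northwest.

315°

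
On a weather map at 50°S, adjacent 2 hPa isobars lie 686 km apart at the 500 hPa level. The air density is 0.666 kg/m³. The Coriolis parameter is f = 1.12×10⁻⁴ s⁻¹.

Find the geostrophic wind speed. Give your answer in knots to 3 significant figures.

Pressure gradient: |∂P/∂n| = 200 Pa / 686000 m = 2.92×10⁻⁴ Pa/m
Geostrophic balance (pressure-gradient force = Coriolis force):
V_g = (1/(fρ)) |∂P/∂n| = 2.92×10⁻⁴ / (1.12×10⁻⁴ × 0.666) = 3.91 m/s
Converting: 3.91 m/s × 1.944 = 7.60 knots

7.60 knots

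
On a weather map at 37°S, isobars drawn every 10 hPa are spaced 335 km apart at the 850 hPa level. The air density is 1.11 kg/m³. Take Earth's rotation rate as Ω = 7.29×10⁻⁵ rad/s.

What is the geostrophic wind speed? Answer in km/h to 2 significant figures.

110 km/h

Coriolis parameter at 37°S:
f = 2Ω sin φ = 2 × 7.29×10⁻⁵ × sin 37° = 8.77×10⁻⁵ s⁻¹
Pressure gradient: |∂P/∂n| = 1000 Pa / 335000 m = 2.99×10⁻³ Pa/m
Geostrophic balance (pressure-gradient force = Coriolis force):
V_g = (1/(fρ)) |∂P/∂n| = 2.99×10⁻³ / (8.77×10⁻⁵ × 1.11) = 30.6 m/s
Converting: 30.6 m/s × 3.6 = 110 km/h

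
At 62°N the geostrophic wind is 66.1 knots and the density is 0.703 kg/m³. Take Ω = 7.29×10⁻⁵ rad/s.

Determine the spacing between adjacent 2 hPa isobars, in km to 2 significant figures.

65 km

Coriolis parameter at 62°N:
f = 2Ω sin φ = 2 × 7.29×10⁻⁵ × sin 62° = 1.29×10⁻⁴ s⁻¹
Wind speed in SI: 66.1 knots = 34.0 m/s
Geostrophic balance rearranged: |∂P/∂n| = f ρ V_g
|∂P/∂n| = 1.29×10⁻⁴ × 0.703 × 34.0 = 3.08×10⁻³ Pa/m
Isobar spacing: Δn = ΔP/|∂P/∂n| = 200 Pa / 3.08×10⁻³ Pa/m = 64989 m ≈ 65 km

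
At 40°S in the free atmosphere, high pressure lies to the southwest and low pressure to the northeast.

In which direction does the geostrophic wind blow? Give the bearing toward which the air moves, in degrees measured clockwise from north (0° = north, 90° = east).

The pressure-gradient force points toward the northeast (bearing 045°).
Geostrophic balance: in the Southern Hemisphere the Coriolis force deflects motion to the left, so the geostrophic wind blows 90° to the left of the pressure-gradient force (low pressure on the right).
Rotating 045° by 90° counterclockwise gives 315° — the wind blows toward the northwest.

315°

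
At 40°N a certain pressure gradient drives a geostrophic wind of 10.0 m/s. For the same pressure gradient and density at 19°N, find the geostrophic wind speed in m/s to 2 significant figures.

20 m/s

With the same pressure gradient and density, V_g ∝ 1/f ∝ 1/sin φ.
V₂ = V₁ · sin φ₁ / sin φ₂ = 10.0 × sin 40° / sin 19°
V₂ = 10.0 × 0.6428/0.3256 = 20 m/s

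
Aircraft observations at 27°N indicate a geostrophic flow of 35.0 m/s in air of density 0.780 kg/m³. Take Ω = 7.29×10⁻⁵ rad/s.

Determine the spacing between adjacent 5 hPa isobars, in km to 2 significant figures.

Coriolis parameter at 27°N:
f = 2Ω sin φ = 2 × 7.29×10⁻⁵ × sin 27° = 6.62×10⁻⁵ s⁻¹
Geostrophic balance rearranged: |∂P/∂n| = f ρ V_g
|∂P/∂n| = 6.62×10⁻⁵ × 0.780 × 35.0 = 1.81×10⁻³ Pa/m
Isobar spacing: Δn = ΔP/|∂P/∂n| = 500 Pa / 1.81×10⁻³ Pa/m = 276696 m ≈ 280 km

280 km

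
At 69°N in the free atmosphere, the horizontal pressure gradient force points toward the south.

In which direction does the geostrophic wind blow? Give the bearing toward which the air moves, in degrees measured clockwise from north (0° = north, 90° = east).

270°

The pressure-gradient force points toward the south (bearing 180°).
Geostrophic balance: in the Northern Hemisphere the Coriolis force deflects motion to the right, so the geostrophic wind blows 90° to the right of the pressure-gradient force (low pressure on the left).
Rotating 180° by 90° clockwise gives 270° — the wind blows toward the west.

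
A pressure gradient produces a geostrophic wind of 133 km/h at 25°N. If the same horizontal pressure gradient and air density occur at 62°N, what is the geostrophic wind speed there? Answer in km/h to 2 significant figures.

64 km/h

With the same pressure gradient and density, V_g ∝ 1/f ∝ 1/sin φ.
V₂ = V₁ · sin φ₁ / sin φ₂ = 133 × sin 25° / sin 62°
V₂ = 133 × 0.4226/0.8829 = 64 km/h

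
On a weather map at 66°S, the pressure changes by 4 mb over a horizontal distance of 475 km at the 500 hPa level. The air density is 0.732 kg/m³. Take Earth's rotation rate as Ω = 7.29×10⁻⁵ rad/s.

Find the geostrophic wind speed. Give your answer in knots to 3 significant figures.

16.8 knots

Coriolis parameter at 66°S:
f = 2Ω sin φ = 2 × 7.29×10⁻⁵ × sin 66° = 1.33×10⁻⁴ s⁻¹
Pressure gradient: |∂P/∂n| = 400 Pa / 475000 m = 8.42×10⁻⁴ Pa/m
Geostrophic balance (pressure-gradient force = Coriolis force):
V_g = (1/(fρ)) |∂P/∂n| = 8.42×10⁻⁴ / (1.33×10⁻⁴ × 0.732) = 8.64 m/s
Converting: 8.64 m/s × 1.944 = 16.8 knots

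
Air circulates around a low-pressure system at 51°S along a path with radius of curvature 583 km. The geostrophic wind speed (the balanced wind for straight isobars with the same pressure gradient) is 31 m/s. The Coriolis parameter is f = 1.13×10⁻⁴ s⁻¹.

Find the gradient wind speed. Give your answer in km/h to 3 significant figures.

Around a low, centrifugal force acts outward with Coriolis, so pressure-gradient force balances both:
(1/ρ)|∂P/∂n| = fV + V²/R  →  V² + fR·V − fR·V_g = 0
With fR = 1.13×10⁻⁴ × 583×10³ m = 65.9 m/s:
V = [−fR + √((fR)² + 4 fR V_g)]/2 = [−65.9 + √(65.9² + 4×65.9×31)]/2 = 23 m/s
Subgeostrophic (V < V_g = 31 m/s), as expected around a low.
Converting: 23 m/s × 3.6 = 82.7 km/h

82.7 km/h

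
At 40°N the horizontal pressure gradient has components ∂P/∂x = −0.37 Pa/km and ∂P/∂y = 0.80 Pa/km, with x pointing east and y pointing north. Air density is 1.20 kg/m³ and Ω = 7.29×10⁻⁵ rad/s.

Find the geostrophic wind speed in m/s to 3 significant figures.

Coriolis parameter at 40°N:
f = 2Ω sin φ = 2 × 7.29×10⁻⁵ × sin 40° = 9.37×10⁻⁵ s⁻¹
Component geostrophic relations (x east, y north):
u_g = −(1/(fρ)) ∂P/∂y,  v_g = (1/(fρ)) ∂P/∂x
u_g = −(0.80×10⁻³)/(9.37×10⁻⁵ × 1.20) = −7.11 m/s;  v_g = (−0.37×10⁻³)/(9.37×10⁻⁵ × 1.20) = −3.29 m/s
|V_g| = √(u_g² + v_g²) = 7.84 m/s

7.84 m/s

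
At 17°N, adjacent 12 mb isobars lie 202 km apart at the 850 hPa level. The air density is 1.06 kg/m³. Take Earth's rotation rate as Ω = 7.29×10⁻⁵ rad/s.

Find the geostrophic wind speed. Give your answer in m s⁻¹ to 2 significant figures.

Coriolis parameter at 17°N:
f = 2Ω sin φ = 2 × 7.29×10⁻⁵ × sin 17° = 4.26×10⁻⁵ s⁻¹
Pressure gradient: |∂P/∂n| = 1200 Pa / 202000 m = 5.94×10⁻³ Pa/m
Geostrophic balance (pressure-gradient force = Coriolis force):
V_g = (1/(fρ)) |∂P/∂n| = 5.94×10⁻³ / (4.26×10⁻⁵ × 1.06) = 131 m/s

130 m s⁻¹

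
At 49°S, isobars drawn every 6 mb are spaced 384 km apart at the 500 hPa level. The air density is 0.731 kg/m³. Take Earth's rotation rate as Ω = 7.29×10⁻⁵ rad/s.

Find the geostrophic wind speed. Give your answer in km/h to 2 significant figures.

Coriolis parameter at 49°S:
f = 2Ω sin φ = 2 × 7.29×10⁻⁵ × sin 49° = 1.10×10⁻⁴ s⁻¹
Pressure gradient: |∂P/∂n| = 600 Pa / 384000 m = 1.56×10⁻³ Pa/m
Geostrophic balance (pressure-gradient force = Coriolis force):
V_g = (1/(fρ)) |∂P/∂n| = 1.56×10⁻³ / (1.10×10⁻⁴ × 0.731) = 19.4 m/s
Converting: 19.4 m/s × 3.6 = 70 km/h

70 km/h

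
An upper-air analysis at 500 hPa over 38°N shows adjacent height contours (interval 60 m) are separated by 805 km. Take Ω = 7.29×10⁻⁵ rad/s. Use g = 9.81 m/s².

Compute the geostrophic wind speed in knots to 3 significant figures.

15.8 knots

Coriolis parameter at 38°N:
f = 2Ω sin φ = 2 × 7.29×10⁻⁵ × sin 38° = 8.98×10⁻⁵ s⁻¹
Height gradient: |∂Z/∂n| = 60 m / 805000 m = 7.45×10⁻⁵
On a pressure surface, geostrophic balance gives V_g = (g/f)|∂Z/∂n|:
V_g = 9.81 × 7.45×10⁻⁵ / 8.98×10⁻⁵ = 8.15 m/s
Converting: 8.15 m/s × 1.944 = 15.8 knots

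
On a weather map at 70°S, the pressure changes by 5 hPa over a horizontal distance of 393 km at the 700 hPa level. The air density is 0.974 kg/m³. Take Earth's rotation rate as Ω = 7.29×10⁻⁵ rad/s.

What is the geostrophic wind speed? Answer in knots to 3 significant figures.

Coriolis parameter at 70°S:
f = 2Ω sin φ = 2 × 7.29×10⁻⁵ × sin 70° = 1.37×10⁻⁴ s⁻¹
Pressure gradient: |∂P/∂n| = 500 Pa / 393000 m = 1.27×10⁻³ Pa/m
Geostrophic balance (pressure-gradient force = Coriolis force):
V_g = (1/(fρ)) |∂P/∂n| = 1.27×10⁻³ / (1.37×10⁻⁴ × 0.974) = 9.53 m/s
Converting: 9.53 m/s × 1.944 = 18.5 knots

18.5 knots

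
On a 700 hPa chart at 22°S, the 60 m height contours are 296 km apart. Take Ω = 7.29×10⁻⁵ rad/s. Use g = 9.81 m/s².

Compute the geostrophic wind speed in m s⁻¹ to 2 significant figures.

36 m s⁻¹

Coriolis parameter at 22°S:
f = 2Ω sin φ = 2 × 7.29×10⁻⁵ × sin 22° = 5.46×10⁻⁵ s⁻¹
Height gradient: |∂Z/∂n| = 60 m / 296000 m = 2.03×10⁻⁴
On a pressure surface, geostrophic balance gives V_g = (g/f)|∂Z/∂n|:
V_g = 9.81 × 2.03×10⁻⁴ / 5.46×10⁻⁵ = 36.4 m/s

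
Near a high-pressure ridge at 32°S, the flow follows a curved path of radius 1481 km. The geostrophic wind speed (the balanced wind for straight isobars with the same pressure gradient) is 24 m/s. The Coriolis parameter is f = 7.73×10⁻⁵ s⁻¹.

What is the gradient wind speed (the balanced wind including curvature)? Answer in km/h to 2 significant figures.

120 km/h

Around a high, pressure-gradient force acts outward with centrifugal, so Coriolis balances both:
fV = (1/ρ)|∂P/∂n| + V²/R  →  V² − fR·V + fR·V_g = 0
With fR = 7.73×10⁻⁵ × 1481×10³ m = 114 m/s:
V = [fR − √((fR)² − 4 fR V_g)]/2 = [114 − √(114² − 4×114×24)]/2 = 34.2 m/s
Supergeostrophic (V > V_g = 24 m/s), as expected around a high.
Converting: 34.2 m/s × 3.6 = 120 km/h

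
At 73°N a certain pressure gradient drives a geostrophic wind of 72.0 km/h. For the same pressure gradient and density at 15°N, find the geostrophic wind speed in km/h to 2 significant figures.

With the same pressure gradient and density, V_g ∝ 1/f ∝ 1/sin φ.
V₂ = V₁ · sin φ₁ / sin φ₂ = 72.0 × sin 73° / sin 15°
V₂ = 72.0 × 0.9563/0.2588 = 270 km/h

270 km/h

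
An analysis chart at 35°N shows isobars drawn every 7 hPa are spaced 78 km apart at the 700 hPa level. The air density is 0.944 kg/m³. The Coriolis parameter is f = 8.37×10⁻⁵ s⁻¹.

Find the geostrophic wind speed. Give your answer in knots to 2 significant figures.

Pressure gradient: |∂P/∂n| = 700 Pa / 78000 m = 8.97×10⁻³ Pa/m
Geostrophic balance (pressure-gradient force = Coriolis force):
V_g = (1/(fρ)) |∂P/∂n| = 8.97×10⁻³ / (8.37×10⁻⁵ × 0.944) = 114 m/s
Converting: 114 m/s × 1.944 = 220 knots

220 knots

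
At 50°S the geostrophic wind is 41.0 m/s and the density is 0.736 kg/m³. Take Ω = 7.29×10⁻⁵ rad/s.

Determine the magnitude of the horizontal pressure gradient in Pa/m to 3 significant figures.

3.37×10⁻³ Pa/m

Coriolis parameter at 50°S:
f = 2Ω sin φ = 2 × 7.29×10⁻⁵ × sin 50° = 1.12×10⁻⁴ s⁻¹
Geostrophic balance rearranged: |∂P/∂n| = f ρ V_g
|∂P/∂n| = 1.12×10⁻⁴ × 0.736 × 41.0 = 3.37×10⁻³ Pa/m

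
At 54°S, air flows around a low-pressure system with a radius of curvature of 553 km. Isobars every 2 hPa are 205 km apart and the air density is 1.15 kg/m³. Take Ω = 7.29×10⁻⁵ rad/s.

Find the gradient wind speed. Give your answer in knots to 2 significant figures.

13 knots

Coriolis parameter at 54°S:
f = 2Ω sin φ = 2 × 7.29×10⁻⁵ × sin 54° = 1.18×10⁻⁴ s⁻¹
Pressure gradient: |∂P/∂n| = 200 Pa / 205000 m = 9.76×10⁻⁴ Pa/m
Geostrophic speed: V_g = |∂P/∂n|/(fρ) = 9.76×10⁻⁴/(1.18×10⁻⁴ × 1.15) = 7.19 m/s
Around a low, centrifugal force acts outward with Coriolis, so pressure-gradient force balances both:
(1/ρ)|∂P/∂n| = fV + V²/R  →  V² + fR·V − fR·V_g = 0
With fR = 1.18×10⁻⁴ × 553×10³ m = 65.2 m/s:
V = [−fR + √((fR)² + 4 fR V_g)]/2 = [−65.2 + √(65.2² + 4×65.2×7.19)]/2 = 6.54 m/s
Subgeostrophic (V < V_g = 7.19 m/s), as expected around a low.
Converting: 6.54 m/s × 1.944 = 13 knots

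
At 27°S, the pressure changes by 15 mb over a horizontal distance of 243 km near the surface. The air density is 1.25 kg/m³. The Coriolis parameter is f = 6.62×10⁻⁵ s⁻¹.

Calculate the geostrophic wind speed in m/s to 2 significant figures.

75 m/s

Pressure gradient: |∂P/∂n| = 1500 Pa / 243000 m = 6.17×10⁻³ Pa/m
Geostrophic balance (pressure-gradient force = Coriolis force):
V_g = (1/(fρ)) |∂P/∂n| = 6.17×10⁻³ / (6.62×10⁻⁵ × 1.25) = 74.6 m/s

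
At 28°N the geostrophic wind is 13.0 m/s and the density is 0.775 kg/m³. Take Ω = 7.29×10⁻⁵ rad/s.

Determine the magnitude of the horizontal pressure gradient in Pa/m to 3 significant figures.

6.90×10⁻⁴ Pa/m

Coriolis parameter at 28°N:
f = 2Ω sin φ = 2 × 7.29×10⁻⁵ × sin 28° = 6.84×10⁻⁵ s⁻¹
Geostrophic balance rearranged: |∂P/∂n| = f ρ V_g
|∂P/∂n| = 6.84×10⁻⁵ × 0.775 × 13.0 = 6.90×10⁻⁴ Pa/m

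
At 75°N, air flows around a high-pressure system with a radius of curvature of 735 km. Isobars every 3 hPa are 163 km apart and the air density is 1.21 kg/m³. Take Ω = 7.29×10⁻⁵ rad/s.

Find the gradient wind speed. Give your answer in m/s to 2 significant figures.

Coriolis parameter at 75°N:
f = 2Ω sin φ = 2 × 7.29×10⁻⁵ × sin 75° = 1.41×10⁻⁴ s⁻¹
Pressure gradient: |∂P/∂n| = 300 Pa / 163000 m = 1.84×10⁻³ Pa/m
Geostrophic speed: V_g = |∂P/∂n|/(fρ) = 1.84×10⁻³/(1.41×10⁻⁴ × 1.21) = 10.8 m/s
Around a high, pressure-gradient force acts outward with centrifugal, so Coriolis balances both:
fV = (1/ρ)|∂P/∂n| + V²/R  →  V² − fR·V + fR·V_g = 0
With fR = 1.41×10⁻⁴ × 735×10³ m = 104 m/s:
V = [fR − √((fR)² − 4 fR V_g)]/2 = [104 − √(104² − 4×104×10.8)]/2 = 12.3 m/s
Supergeostrophic (V > V_g = 10.8 m/s), as expected around a high.

12 m/s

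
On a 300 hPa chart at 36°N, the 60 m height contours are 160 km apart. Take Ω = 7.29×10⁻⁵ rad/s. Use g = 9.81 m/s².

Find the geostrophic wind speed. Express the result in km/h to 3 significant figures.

Coriolis parameter at 36°N:
f = 2Ω sin φ = 2 × 7.29×10⁻⁵ × sin 36° = 8.57×10⁻⁵ s⁻¹
Height gradient: |∂Z/∂n| = 60 m / 160000 m = 3.75×10⁻⁴
On a pressure surface, geostrophic balance gives V_g = (g/f)|∂Z/∂n|:
V_g = 9.81 × 3.75×10⁻⁴ / 8.57×10⁻⁵ = 42.9 m/s
Converting: 42.9 m/s × 3.6 = 155 km/h

155 km/h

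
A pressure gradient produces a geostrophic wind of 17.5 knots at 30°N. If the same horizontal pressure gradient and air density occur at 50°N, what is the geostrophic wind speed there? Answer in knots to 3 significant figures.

11.4 knots

With the same pressure gradient and density, V_g ∝ 1/f ∝ 1/sin φ.
V₂ = V₁ · sin φ₁ / sin φ₂ = 17.5 × sin 30° / sin 50°
V₂ = 17.5 × 0.5000/0.7660 = 11.4 knots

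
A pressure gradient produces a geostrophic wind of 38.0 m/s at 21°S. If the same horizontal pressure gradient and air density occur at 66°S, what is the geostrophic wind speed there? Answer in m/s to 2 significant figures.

With the same pressure gradient and density, V_g ∝ 1/f ∝ 1/sin φ.
V₂ = V₁ · sin φ₁ / sin φ₂ = 38.0 × sin 21° / sin 66°
V₂ = 38.0 × 0.3584/0.9135 = 15 m/s

15 m/s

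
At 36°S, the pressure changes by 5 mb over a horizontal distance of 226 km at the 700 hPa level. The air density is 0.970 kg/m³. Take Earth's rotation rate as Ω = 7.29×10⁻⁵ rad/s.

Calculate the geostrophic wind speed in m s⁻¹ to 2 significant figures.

27 m s⁻¹

Coriolis parameter at 36°S:
f = 2Ω sin φ = 2 × 7.29×10⁻⁵ × sin 36° = 8.57×10⁻⁵ s⁻¹
Pressure gradient: |∂P/∂n| = 500 Pa / 226000 m = 2.21×10⁻³ Pa/m
Geostrophic balance (pressure-gradient force = Coriolis force):
V_g = (1/(fρ)) |∂P/∂n| = 2.21×10⁻³ / (8.57×10⁻⁵ × 0.970) = 26.6 m/s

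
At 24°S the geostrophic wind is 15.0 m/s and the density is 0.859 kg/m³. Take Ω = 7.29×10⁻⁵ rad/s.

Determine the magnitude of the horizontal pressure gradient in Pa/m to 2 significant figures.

Coriolis parameter at 24°S:
f = 2Ω sin φ = 2 × 7.29×10⁻⁵ × sin 24° = 5.93×10⁻⁵ s⁻¹
Geostrophic balance rearranged: |∂P/∂n| = f ρ V_g
|∂P/∂n| = 5.93×10⁻⁵ × 0.859 × 15.0 = 7.64×10⁻⁴ Pa/m

7.6×10⁻⁴ Pa/m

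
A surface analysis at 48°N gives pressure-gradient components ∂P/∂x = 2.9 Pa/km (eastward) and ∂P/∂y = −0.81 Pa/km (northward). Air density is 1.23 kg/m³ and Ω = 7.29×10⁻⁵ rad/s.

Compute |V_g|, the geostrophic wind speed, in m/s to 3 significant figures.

Coriolis parameter at 48°N:
f = 2Ω sin φ = 2 × 7.29×10⁻⁵ × sin 48° = 1.08×10⁻⁴ s⁻¹
Component geostrophic relations (x east, y north):
u_g = −(1/(fρ)) ∂P/∂y,  v_g = (1/(fρ)) ∂P/∂x
u_g = −(−0.81×10⁻³)/(1.08×10⁻⁴ × 1.23) = 6.08 m/s;  v_g = (2.9×10⁻³)/(1.08×10⁻⁴ × 1.23) = 21.8 m/s
|V_g| = √(u_g² + v_g²) = 22.6 m/s

22.6 m/s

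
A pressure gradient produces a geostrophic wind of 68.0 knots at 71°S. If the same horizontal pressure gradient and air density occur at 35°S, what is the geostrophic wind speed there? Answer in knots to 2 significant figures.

With the same pressure gradient and density, V_g ∝ 1/f ∝ 1/sin φ.
V₂ = V₁ · sin φ₁ / sin φ₂ = 68.0 × sin 71° / sin 35°
V₂ = 68.0 × 0.9455/0.5736 = 110 knots

110 knots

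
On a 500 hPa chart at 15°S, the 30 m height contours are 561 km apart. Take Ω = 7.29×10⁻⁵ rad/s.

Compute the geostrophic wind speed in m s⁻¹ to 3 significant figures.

Coriolis parameter at 15°S:
f = 2Ω sin φ = 2 × 7.29×10⁻⁵ × sin 15° = 3.77×10⁻⁵ s⁻¹
Height gradient: |∂Z/∂n| = 30 m / 561000 m = 5.35×10⁻⁵
On a pressure surface, geostrophic balance gives V_g = (g/f)|∂Z/∂n|:
V_g = 9.81 × 5.35×10⁻⁵ / 3.77×10⁻⁵ = 13.9 m/s

13.9 m s⁻¹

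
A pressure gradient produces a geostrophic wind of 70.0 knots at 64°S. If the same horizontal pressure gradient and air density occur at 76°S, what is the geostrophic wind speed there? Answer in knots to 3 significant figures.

64.8 knots

With the same pressure gradient and density, V_g ∝ 1/f ∝ 1/sin φ.
V₂ = V₁ · sin φ₁ / sin φ₂ = 70.0 × sin 64° / sin 76°
V₂ = 70.0 × 0.8988/0.9703 = 64.8 knots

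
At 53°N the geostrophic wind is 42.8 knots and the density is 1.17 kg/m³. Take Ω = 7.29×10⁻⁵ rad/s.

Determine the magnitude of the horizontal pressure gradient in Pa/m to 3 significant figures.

3.00×10⁻³ Pa/m

Coriolis parameter at 53°N:
f = 2Ω sin φ = 2 × 7.29×10⁻⁵ × sin 53° = 1.16×10⁻⁴ s⁻¹
Wind speed in SI: 42.8 knots = 22.0 m/s
Geostrophic balance rearranged: |∂P/∂n| = f ρ V_g
|∂P/∂n| = 1.16×10⁻⁴ × 1.17 × 22.0 = 3.00×10⁻³ Pa/m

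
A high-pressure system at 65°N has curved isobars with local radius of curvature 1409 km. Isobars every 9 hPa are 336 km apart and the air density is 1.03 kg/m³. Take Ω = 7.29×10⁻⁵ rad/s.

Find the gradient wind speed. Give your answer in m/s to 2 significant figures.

22 m/s

Coriolis parameter at 65°N:
f = 2Ω sin φ = 2 × 7.29×10⁻⁵ × sin 65° = 1.32×10⁻⁴ s⁻¹
Pressure gradient: |∂P/∂n| = 900 Pa / 336000 m = 2.68×10⁻³ Pa/m
Geostrophic speed: V_g = |∂P/∂n|/(fρ) = 2.68×10⁻³/(1.32×10⁻⁴ × 1.03) = 19.7 m/s
Around a high, pressure-gradient force acts outward with centrifugal, so Coriolis balances both:
fV = (1/ρ)|∂P/∂n| + V²/R  →  V² − fR·V + fR·V_g = 0
With fR = 1.32×10⁻⁴ × 1409×10³ m = 186 m/s:
V = [fR − √((fR)² − 4 fR V_g)]/2 = [186 − √(186² − 4×186×19.7)]/2 = 22.4 m/s
Supergeostrophic (V > V_g = 19.7 m/s), as expected around a high.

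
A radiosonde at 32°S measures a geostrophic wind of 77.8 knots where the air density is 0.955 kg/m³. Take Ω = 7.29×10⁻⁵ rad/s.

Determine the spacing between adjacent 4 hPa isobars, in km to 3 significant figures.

Coriolis parameter at 32°S:
f = 2Ω sin φ = 2 × 7.29×10⁻⁵ × sin 32° = 7.73×10⁻⁵ s⁻¹
Wind speed in SI: 77.8 knots = 40.0 m/s
Geostrophic balance rearranged: |∂P/∂n| = f ρ V_g
|∂P/∂n| = 7.73×10⁻⁵ × 0.955 × 40.0 = 2.95×10⁻³ Pa/m
Isobar spacing: Δn = ΔP/|∂P/∂n| = 400 Pa / 2.95×10⁻³ Pa/m = 135448 m ≈ 135 km

135 km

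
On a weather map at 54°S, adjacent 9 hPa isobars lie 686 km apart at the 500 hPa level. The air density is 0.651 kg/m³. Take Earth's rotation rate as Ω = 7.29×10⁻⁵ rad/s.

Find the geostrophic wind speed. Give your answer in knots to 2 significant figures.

33 knots

Coriolis parameter at 54°S:
f = 2Ω sin φ = 2 × 7.29×10⁻⁵ × sin 54° = 1.18×10⁻⁴ s⁻¹
Pressure gradient: |∂P/∂n| = 900 Pa / 686000 m = 1.31×10⁻³ Pa/m
Geostrophic balance (pressure-gradient force = Coriolis force):
V_g = (1/(fρ)) |∂P/∂n| = 1.31×10⁻³ / (1.18×10⁻⁴ × 0.651) = 17.1 m/s
Converting: 17.1 m/s × 1.944 = 33 knots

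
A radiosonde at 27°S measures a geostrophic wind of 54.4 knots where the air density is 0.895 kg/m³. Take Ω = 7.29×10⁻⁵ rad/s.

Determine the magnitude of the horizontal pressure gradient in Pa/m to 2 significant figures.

1.7×10⁻³ Pa/m

Coriolis parameter at 27°S:
f = 2Ω sin φ = 2 × 7.29×10⁻⁵ × sin 27° = 6.62×10⁻⁵ s⁻¹
Wind speed in SI: 54.4 knots = 28.0 m/s
Geostrophic balance rearranged: |∂P/∂n| = f ρ V_g
|∂P/∂n| = 6.62×10⁻⁵ × 0.895 × 28.0 = 1.66×10⁻³ Pa/m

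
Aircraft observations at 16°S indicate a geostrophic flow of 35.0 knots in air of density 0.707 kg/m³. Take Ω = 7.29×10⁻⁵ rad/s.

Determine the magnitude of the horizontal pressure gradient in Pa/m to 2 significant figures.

5.1×10⁻⁴ Pa/m

Coriolis parameter at 16°S:
f = 2Ω sin φ = 2 × 7.29×10⁻⁵ × sin 16° = 4.02×10⁻⁵ s⁻¹
Wind speed in SI: 35.0 knots = 18.0 m/s
Geostrophic balance rearranged: |∂P/∂n| = f ρ V_g
|∂P/∂n| = 4.02×10⁻⁵ × 0.707 × 18.0 = 5.12×10⁻⁴ Pa/m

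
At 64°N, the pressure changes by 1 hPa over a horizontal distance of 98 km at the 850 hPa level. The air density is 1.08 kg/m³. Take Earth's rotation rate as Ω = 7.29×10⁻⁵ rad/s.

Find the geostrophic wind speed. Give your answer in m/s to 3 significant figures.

Coriolis parameter at 64°N:
f = 2Ω sin φ = 2 × 7.29×10⁻⁵ × sin 64° = 1.31×10⁻⁴ s⁻¹
Pressure gradient: |∂P/∂n| = 100 Pa / 98000 m = 1.02×10⁻³ Pa/m
Geostrophic balance (pressure-gradient force = Coriolis force):
V_g = (1/(fρ)) |∂P/∂n| = 1.02×10⁻³ / (1.31×10⁻⁴ × 1.08) = 7.21 m/s

7.21 m/s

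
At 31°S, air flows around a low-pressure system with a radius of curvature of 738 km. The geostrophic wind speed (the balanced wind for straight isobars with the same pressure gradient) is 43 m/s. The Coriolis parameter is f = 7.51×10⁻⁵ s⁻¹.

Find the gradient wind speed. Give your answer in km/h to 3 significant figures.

102 km/h

Around a low, centrifugal force acts outward with Coriolis, so pressure-gradient force balances both:
(1/ρ)|∂P/∂n| = fV + V²/R  →  V² + fR·V − fR·V_g = 0
With fR = 7.51×10⁻⁵ × 738×10³ m = 55.4 m/s:
V = [−fR + √((fR)² + 4 fR V_g)]/2 = [−55.4 + √(55.4² + 4×55.4×43)]/2 = 28.4 m/s
Subgeostrophic (V < V_g = 43 m/s), as expected around a low.
Converting: 28.4 m/s × 3.6 = 102 km/h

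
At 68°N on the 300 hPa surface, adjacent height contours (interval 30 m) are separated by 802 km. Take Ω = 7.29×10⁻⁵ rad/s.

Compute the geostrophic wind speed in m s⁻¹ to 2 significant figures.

2.7 m s⁻¹

Coriolis parameter at 68°N:
f = 2Ω sin φ = 2 × 7.29×10⁻⁵ × sin 68° = 1.35×10⁻⁴ s⁻¹
Height gradient: |∂Z/∂n| = 30 m / 802000 m = 3.74×10⁻⁵
On a pressure surface, geostrophic balance gives V_g = (g/f)|∂Z/∂n|:
V_g = 9.81 × 3.74×10⁻⁵ / 1.35×10⁻⁴ = 2.71 m/s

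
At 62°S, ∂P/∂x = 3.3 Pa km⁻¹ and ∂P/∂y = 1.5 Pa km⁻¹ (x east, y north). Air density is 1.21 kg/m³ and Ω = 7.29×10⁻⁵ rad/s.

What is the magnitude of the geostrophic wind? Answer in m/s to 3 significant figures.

Coriolis parameter at 62°S:
f = 2Ω sin φ = 2 × 7.29×10⁻⁵ × sin 62° = 1.29×10⁻⁴ s⁻¹
In the Southern Hemisphere f is negative: f = −1.29×10⁻⁴ s⁻¹.
Component geostrophic relations (x east, y north):
u_g = −(1/(fρ)) ∂P/∂y,  v_g = (1/(fρ)) ∂P/∂x
u_g = −(1.5×10⁻³)/(−1.29×10⁻⁴ × 1.21) = 9.63 m/s;  v_g = (3.3×10⁻³)/(−1.29×10⁻⁴ × 1.21) = −21.2 m/s
|V_g| = √(u_g² + v_g²) = 23.3 m/s

23.3 m/s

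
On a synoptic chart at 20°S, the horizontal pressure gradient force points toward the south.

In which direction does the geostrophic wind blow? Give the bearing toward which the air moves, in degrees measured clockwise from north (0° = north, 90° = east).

090°

The pressure-gradient force points toward the south (bearing 180°).
Geostrophic balance: in the Southern Hemisphere the Coriolis force deflects motion to the left, so the geostrophic wind blows 90° to the left of the pressure-gradient force (low pressure on the right).
Rotating 180° by 90° counterclockwise gives 090° — the wind blows toward the east.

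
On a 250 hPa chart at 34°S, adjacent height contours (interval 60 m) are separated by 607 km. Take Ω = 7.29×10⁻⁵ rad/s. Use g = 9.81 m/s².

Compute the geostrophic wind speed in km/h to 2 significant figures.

Coriolis parameter at 34°S:
f = 2Ω sin φ = 2 × 7.29×10⁻⁵ × sin 34° = 8.15×10⁻⁵ s⁻¹
Height gradient: |∂Z/∂n| = 60 m / 607000 m = 9.88×10⁻⁵
On a pressure surface, geostrophic balance gives V_g = (g/f)|∂Z/∂n|:
V_g = 9.81 × 9.88×10⁻⁵ / 8.15×10⁻⁵ = 11.9 m/s
Converting: 11.9 m/s × 3.6 = 43 km/h

43 km/h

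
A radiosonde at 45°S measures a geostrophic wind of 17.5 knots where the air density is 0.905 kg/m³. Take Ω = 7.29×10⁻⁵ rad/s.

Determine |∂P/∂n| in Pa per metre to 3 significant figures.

Coriolis parameter at 45°S:
f = 2Ω sin φ = 2 × 7.29×10⁻⁵ × sin 45° = 1.03×10⁻⁴ s⁻¹
Wind speed in SI: 17.5 knots = 9.00 m/s
Geostrophic balance rearranged: |∂P/∂n| = f ρ V_g
|∂P/∂n| = 1.03×10⁻⁴ × 0.905 × 9.00 = 8.40×10⁻⁴ Pa/m

8.40×10⁻⁴ Pa/m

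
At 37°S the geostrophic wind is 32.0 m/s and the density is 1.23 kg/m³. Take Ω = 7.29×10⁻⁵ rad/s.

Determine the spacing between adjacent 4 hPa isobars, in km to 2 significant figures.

Coriolis parameter at 37°S:
f = 2Ω sin φ = 2 × 7.29×10⁻⁵ × sin 37° = 8.77×10⁻⁵ s⁻¹
Geostrophic balance rearranged: |∂P/∂n| = f ρ V_g
|∂P/∂n| = 8.77×10⁻⁵ × 1.23 × 32.0 = 3.45×10⁻³ Pa/m
Isobar spacing: Δn = ΔP/|∂P/∂n| = 400 Pa / 3.45×10⁻³ Pa/m = 115820 m ≈ 120 km

120 km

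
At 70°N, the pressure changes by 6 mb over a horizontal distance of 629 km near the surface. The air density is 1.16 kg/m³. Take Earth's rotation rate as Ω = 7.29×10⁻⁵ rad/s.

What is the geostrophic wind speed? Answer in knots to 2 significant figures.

12 knots

Coriolis parameter at 70°N:
f = 2Ω sin φ = 2 × 7.29×10⁻⁵ × sin 70° = 1.37×10⁻⁴ s⁻¹
Pressure gradient: |∂P/∂n| = 600 Pa / 629000 m = 9.54×10⁻⁴ Pa/m
Geostrophic balance (pressure-gradient force = Coriolis force):
V_g = (1/(fρ)) |∂P/∂n| = 9.54×10⁻⁴ / (1.37×10⁻⁴ × 1.16) = 6.00 m/s
Converting: 6.00 m/s × 1.944 = 12 knots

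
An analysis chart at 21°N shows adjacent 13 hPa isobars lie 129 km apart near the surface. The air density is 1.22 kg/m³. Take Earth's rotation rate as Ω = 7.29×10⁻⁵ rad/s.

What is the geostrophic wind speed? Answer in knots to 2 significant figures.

310 knots

Coriolis parameter at 21°N:
f = 2Ω sin φ = 2 × 7.29×10⁻⁵ × sin 21° = 5.23×10⁻⁵ s⁻¹
Pressure gradient: |∂P/∂n| = 1300 Pa / 129000 m = 1.01×10⁻² Pa/m
Geostrophic balance (pressure-gradient force = Coriolis force):
V_g = (1/(fρ)) |∂P/∂n| = 1.01×10⁻² / (5.23×10⁻⁵ × 1.22) = 158 m/s
Converting: 158 m/s × 1.944 = 310 knots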